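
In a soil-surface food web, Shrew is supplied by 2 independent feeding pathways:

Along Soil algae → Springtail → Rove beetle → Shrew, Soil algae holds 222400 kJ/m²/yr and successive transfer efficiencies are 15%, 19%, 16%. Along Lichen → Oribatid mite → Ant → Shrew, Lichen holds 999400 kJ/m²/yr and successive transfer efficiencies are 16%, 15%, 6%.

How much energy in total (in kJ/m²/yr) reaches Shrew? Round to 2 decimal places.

Via Soil algae: 222400 × 0.15 × 0.19 × 0.16 = 1014.144 kJ/m²/yr
Via Lichen: 999400 × 0.16 × 0.15 × 0.06 = 1439.136 kJ/m²/yr
Total at Shrew: 1014.144 + 1439.136 = 2453.28 kJ/m²/yr

2453.28 kJ/m²/yr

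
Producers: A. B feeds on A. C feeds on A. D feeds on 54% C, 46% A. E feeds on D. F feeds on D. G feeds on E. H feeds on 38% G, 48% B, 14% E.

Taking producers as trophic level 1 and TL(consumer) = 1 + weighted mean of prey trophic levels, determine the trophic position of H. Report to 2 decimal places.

4.18

B: 1 + 1 = 2
C: 1 + 1 = 2
D: 1 + (0.54×2 + 0.46×1) = 2.54
E: 1 + 2.54 = 3.54
F: 1 + 2.54 = 3.54
G: 1 + 3.54 = 4.54
H: 1 + (0.38×4.54 + 0.48×2 + 0.14×3.54) = 4.1808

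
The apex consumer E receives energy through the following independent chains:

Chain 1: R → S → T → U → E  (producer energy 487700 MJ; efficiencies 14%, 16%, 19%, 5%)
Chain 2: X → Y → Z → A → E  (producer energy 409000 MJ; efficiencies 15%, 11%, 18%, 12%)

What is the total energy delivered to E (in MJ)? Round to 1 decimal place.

Chain 1: 487700 × 0.14 × 0.16 × 0.19 × 0.05 = 103.78256 MJ
Chain 2: 409000 × 0.15 × 0.11 × 0.18 × 0.12 = 145.7676 MJ
Total at E: 103.78256 + 145.7676 = 249.55016 MJ

249.6 MJ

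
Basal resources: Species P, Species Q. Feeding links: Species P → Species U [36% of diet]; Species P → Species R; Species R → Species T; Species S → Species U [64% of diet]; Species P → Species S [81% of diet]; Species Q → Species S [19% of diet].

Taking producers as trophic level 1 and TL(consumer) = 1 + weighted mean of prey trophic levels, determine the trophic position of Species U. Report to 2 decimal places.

2.64

Species R: 1 + 1 = 2
Species S: 1 + (0.81×1 + 0.19×1) = 2
Species T: 1 + 2 = 3
Species U: 1 + (0.36×1 + 0.64×2) = 2.64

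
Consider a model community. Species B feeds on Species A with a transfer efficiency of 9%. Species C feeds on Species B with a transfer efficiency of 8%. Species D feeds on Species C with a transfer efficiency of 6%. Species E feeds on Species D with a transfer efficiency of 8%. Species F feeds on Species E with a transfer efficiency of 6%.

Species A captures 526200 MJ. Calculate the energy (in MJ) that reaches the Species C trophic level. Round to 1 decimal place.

3788.6 MJ

Species B: 526200 × 0.09 = 47358 MJ
Species C: 47358 × 0.08 = 3788.64 MJ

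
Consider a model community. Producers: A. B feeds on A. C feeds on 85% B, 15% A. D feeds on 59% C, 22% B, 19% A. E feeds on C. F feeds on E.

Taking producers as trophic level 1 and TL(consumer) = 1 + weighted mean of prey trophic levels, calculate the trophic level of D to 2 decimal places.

3.31

B: 1 + 1 = 2
C: 1 + (0.85×2 + 0.15×1) = 2.85
D: 1 + (0.59×2.85 + 0.22×2 + 0.19×1) = 3.3115
E: 1 + 2.85 = 3.85
F: 1 + 3.85 = 4.85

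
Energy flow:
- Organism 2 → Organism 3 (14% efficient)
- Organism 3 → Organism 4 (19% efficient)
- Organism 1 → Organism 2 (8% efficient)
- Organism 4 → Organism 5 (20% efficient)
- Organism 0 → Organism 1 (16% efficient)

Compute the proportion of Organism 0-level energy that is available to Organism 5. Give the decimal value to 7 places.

Product of link efficiencies: 0.16 × 0.08 × 0.14 × 0.19 × 0.2 = 0.000068096

0.0000681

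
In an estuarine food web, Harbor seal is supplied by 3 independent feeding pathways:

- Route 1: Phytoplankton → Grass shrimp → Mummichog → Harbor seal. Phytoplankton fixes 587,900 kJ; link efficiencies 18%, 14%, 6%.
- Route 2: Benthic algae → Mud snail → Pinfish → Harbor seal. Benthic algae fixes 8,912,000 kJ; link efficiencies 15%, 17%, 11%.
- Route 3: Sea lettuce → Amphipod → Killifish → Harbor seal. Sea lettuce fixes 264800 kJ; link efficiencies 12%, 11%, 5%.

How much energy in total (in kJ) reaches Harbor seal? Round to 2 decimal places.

Route 1: 587900 × 0.18 × 0.14 × 0.06 = 888.9048 kJ
Route 2: 8912000 × 0.15 × 0.17 × 0.11 = 24998.16 kJ
Route 3: 264800 × 0.12 × 0.11 × 0.05 = 174.768 kJ
Total at Harbor seal: 888.9048 + 24998.16 + 174.768 = 26061.8328 kJ

26061.83 kJ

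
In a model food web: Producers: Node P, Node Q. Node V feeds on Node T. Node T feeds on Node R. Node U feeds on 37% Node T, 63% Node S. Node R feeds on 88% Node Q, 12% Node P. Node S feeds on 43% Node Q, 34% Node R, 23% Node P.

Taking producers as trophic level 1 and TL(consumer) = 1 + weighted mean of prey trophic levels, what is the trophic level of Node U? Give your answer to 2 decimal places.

Node R: 1 + (0.88×1 + 0.12×1) = 2
Node S: 1 + (0.43×1 + 0.34×2 + 0.23×1) = 2.34
Node T: 1 + 2 = 3
Node U: 1 + (0.37×3 + 0.63×2.34) = 3.5842
Node V: 1 + 3 = 4

3.58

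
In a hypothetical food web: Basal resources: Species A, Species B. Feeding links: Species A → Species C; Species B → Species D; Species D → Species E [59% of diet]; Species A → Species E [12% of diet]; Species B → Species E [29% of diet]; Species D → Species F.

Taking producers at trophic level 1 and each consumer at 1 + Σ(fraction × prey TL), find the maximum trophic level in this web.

3

Species C: 1 + 1 = 2
Species D: 1 + 1 = 2
Species E: 1 + (0.59×2 + 0.12×1 + 0.29×1) = 2.59
Species F: 1 + 2 = 3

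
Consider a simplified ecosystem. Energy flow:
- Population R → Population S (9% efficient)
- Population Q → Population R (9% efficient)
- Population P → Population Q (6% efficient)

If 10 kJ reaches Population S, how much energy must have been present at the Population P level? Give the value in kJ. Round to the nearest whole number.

20576 kJ

Cumulative transfer efficiency: 0.06 × 0.09 × 0.09 = 0.000486
Population P energy = 10 / 0.000486 = 20576 kJ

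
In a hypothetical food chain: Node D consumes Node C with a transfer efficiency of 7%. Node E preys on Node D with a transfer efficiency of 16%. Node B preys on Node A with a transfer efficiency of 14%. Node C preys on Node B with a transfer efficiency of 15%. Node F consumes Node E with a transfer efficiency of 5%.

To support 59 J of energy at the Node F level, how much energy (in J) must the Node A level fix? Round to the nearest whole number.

5017007 J

Cumulative transfer efficiency: 0.14 × 0.15 × 0.07 × 0.16 × 0.05 = 0.00001176
Node A energy = 59 / 0.00001176 = 5017007 J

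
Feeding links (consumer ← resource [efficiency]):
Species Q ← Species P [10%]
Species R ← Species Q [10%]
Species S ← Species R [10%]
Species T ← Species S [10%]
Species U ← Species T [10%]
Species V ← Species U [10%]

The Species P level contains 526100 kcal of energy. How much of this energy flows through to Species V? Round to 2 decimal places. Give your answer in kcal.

0.53 kcal

Species Q: 526100 × 0.1 = 52610 kcal
Species R: 52610 × 0.1 = 5261 kcal
Species S: 5261 × 0.1 = 526.1 kcal
Species T: 526.1 × 0.1 = 52.61 kcal
Species U: 52.61 × 0.1 = 5.261 kcal
Species V: 5.261 × 0.1 = 0.5261 kcal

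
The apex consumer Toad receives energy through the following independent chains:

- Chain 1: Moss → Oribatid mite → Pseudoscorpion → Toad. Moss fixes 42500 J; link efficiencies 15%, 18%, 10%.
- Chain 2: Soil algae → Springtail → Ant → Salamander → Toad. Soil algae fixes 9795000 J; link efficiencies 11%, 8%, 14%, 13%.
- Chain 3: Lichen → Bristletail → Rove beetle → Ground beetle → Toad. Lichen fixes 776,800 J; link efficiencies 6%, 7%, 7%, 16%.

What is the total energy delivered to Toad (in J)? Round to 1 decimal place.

1720.1 J

Chain 1: 42500 × 0.15 × 0.18 × 0.1 = 114.75 J
Chain 2: 9795000 × 0.11 × 0.08 × 0.14 × 0.13 = 1568.7672 J
Chain 3: 776800 × 0.06 × 0.07 × 0.07 × 0.16 = 36.540672 J
Total at Toad: 114.75 + 1568.7672 + 36.540672 = 1720.057872 J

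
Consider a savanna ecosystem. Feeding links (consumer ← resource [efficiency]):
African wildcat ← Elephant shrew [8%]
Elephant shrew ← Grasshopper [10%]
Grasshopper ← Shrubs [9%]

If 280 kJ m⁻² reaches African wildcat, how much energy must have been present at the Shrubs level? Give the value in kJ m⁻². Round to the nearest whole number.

Cumulative transfer efficiency: 0.09 × 0.1 × 0.08 = 0.00072
Shrubs energy = 280 / 0.00072 = 388889 kJ m⁻²

388889 kJ m⁻²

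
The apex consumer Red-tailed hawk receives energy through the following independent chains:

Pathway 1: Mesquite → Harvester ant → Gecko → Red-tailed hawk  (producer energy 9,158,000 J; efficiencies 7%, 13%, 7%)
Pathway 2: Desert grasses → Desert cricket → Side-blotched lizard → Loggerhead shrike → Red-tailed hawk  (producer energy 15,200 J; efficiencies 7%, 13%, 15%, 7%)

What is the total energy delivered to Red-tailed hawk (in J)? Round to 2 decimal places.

Pathway 1: 9158000 × 0.07 × 0.13 × 0.07 = 5833.646 J
Pathway 2: 15200 × 0.07 × 0.13 × 0.15 × 0.07 = 1.45236 J
Total at Red-tailed hawk: 5833.646 + 1.45236 = 5835.09836 J

5835.10 J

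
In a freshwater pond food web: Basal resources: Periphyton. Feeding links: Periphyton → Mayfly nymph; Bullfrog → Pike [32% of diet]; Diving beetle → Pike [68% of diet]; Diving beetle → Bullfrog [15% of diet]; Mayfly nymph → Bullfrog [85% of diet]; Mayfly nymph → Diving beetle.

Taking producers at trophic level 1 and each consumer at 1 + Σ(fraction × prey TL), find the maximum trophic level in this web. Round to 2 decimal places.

4.05

Mayfly nymph: 1 + 1 = 2
Diving beetle: 1 + 2 = 3
Bullfrog: 1 + (0.15×3 + 0.85×2) = 3.15
Pike: 1 + (0.32×3.15 + 0.68×3) = 4.048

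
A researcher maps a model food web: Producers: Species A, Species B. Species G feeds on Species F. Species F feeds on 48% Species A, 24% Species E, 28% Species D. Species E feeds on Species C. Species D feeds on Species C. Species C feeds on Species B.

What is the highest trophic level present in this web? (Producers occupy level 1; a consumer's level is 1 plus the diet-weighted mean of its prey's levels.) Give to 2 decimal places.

4.04

Species C: 1 + 1 = 2
Species D: 1 + 2 = 3
Species E: 1 + 2 = 3
Species F: 1 + (0.48×1 + 0.24×3 + 0.28×3) = 3.04
Species G: 1 + 3.04 = 4.04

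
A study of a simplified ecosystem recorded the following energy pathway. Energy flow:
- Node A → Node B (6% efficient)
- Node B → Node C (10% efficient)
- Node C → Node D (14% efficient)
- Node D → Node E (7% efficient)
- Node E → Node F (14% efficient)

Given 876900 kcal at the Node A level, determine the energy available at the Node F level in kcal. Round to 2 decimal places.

Node B: 876900 × 0.06 = 52614 kcal
Node C: 52614 × 0.1 = 5261.4 kcal
Node D: 5261.4 × 0.14 = 736.596 kcal
Node E: 736.596 × 0.07 = 51.56172 kcal
Node F: 51.56172 × 0.14 = 7.2186408 kcal

7.22 kcal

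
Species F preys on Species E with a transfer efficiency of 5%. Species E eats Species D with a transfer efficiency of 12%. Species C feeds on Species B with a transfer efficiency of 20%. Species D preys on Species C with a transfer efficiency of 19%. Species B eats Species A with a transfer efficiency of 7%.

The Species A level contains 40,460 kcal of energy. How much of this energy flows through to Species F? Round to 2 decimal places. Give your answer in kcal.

0.65 kcal

Species B: 40460 × 0.07 = 2832.2 kcal
Species C: 2832.2 × 0.2 = 566.44 kcal
Species D: 566.44 × 0.19 = 107.6236 kcal
Species E: 107.6236 × 0.12 = 12.914832 kcal
Species F: 12.914832 × 0.05 = 0.6457416 kcal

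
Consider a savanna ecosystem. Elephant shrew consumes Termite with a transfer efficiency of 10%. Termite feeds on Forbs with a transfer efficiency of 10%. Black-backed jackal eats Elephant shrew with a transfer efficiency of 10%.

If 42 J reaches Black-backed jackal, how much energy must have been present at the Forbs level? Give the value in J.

Cumulative transfer efficiency: 0.1 × 0.1 × 0.1 = 0.001
Forbs energy = 42 / 0.001 = 42000 J

42000 J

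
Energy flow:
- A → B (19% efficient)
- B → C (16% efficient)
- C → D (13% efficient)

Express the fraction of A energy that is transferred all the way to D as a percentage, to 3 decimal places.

Product of link efficiencies: 0.19 × 0.16 × 0.13 = 0.003952
As a percentage: 0.003952 × 100 = 0.395%

0.395%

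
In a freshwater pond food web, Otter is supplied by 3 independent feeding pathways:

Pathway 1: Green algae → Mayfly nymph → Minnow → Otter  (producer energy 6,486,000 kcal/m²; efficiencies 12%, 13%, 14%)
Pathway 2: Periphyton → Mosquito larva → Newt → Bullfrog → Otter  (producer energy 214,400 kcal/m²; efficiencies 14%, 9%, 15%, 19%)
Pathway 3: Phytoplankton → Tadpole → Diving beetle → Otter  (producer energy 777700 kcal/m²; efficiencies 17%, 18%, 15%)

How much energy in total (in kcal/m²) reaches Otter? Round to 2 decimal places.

17812.06 kcal/m²

Pathway 1: 6486000 × 0.12 × 0.13 × 0.14 = 14165.424 kcal/m²
Pathway 2: 214400 × 0.14 × 0.09 × 0.15 × 0.19 = 76.99104 kcal/m²
Pathway 3: 777700 × 0.17 × 0.18 × 0.15 = 3569.643 kcal/m²
Total at Otter: 14165.424 + 76.99104 + 3569.643 = 17812.05804 kcal/m²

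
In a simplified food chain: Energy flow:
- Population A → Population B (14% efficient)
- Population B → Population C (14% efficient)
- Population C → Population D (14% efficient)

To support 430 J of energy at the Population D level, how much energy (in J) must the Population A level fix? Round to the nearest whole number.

156706 J

Cumulative transfer efficiency: 0.14 × 0.14 × 0.14 = 0.002744
Population A energy = 430 / 0.002744 = 156706 J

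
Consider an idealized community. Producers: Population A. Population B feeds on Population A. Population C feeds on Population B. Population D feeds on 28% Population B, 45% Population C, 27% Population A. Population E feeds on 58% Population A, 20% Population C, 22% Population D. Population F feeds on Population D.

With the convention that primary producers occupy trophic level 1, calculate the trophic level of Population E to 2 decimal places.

2.88

Population B: 1 + 1 = 2
Population C: 1 + 2 = 3
Population D: 1 + (0.28×2 + 0.45×3 + 0.27×1) = 3.18
Population E: 1 + (0.58×1 + 0.2×3 + 0.22×3.18) = 2.8796
Population F: 1 + 3.18 = 4.18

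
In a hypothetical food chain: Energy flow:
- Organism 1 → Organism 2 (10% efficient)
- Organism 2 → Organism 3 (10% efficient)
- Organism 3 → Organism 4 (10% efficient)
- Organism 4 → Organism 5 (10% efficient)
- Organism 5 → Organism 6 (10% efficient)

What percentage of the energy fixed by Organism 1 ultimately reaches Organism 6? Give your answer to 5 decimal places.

0.00100%

Product of link efficiencies: 0.1 × 0.1 × 0.1 × 0.1 × 0.1 = 0.00001
As a percentage: 0.00001 × 100 = 0.00100%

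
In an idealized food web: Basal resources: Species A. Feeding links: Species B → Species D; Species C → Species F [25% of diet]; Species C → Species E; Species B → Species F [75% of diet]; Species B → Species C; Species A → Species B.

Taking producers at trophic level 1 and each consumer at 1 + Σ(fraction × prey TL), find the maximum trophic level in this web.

Species B: 1 + 1 = 2
Species C: 1 + 2 = 3
Species D: 1 + 2 = 3
Species E: 1 + 3 = 4
Species F: 1 + (0.75×2 + 0.25×3) = 3.25

4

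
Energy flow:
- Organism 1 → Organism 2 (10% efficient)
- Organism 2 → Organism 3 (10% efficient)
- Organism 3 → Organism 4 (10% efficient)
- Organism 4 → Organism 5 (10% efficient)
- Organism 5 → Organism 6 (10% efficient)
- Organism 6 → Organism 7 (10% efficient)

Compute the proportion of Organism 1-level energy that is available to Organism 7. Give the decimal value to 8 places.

0.00000100

Product of link efficiencies: 0.1 × 0.1 × 0.1 × 0.1 × 0.1 × 0.1 = 0.000001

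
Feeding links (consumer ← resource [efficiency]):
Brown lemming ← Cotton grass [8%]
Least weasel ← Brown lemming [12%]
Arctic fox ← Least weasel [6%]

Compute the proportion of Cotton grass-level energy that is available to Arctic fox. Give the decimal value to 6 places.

Product of link efficiencies: 0.08 × 0.12 × 0.06 = 0.000576

0.000576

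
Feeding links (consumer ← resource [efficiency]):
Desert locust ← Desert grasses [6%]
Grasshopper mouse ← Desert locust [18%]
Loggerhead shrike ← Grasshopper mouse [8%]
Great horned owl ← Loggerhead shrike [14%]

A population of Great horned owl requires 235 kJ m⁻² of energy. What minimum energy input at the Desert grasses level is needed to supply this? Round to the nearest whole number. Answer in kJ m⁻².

1942791 kJ m⁻²

Cumulative transfer efficiency: 0.06 × 0.18 × 0.08 × 0.14 = 0.00012096
Desert grasses energy = 235 / 0.00012096 = 1942791 kJ m⁻²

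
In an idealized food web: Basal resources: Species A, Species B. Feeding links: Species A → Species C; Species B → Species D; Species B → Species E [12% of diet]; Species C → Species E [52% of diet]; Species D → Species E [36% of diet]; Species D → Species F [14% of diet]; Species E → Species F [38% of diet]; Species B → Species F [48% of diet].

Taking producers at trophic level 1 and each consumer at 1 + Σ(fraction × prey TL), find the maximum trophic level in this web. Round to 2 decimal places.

2.88

Species C: 1 + 1 = 2
Species D: 1 + 1 = 2
Species E: 1 + (0.12×1 + 0.52×2 + 0.36×2) = 2.88
Species F: 1 + (0.14×2 + 0.38×2.88 + 0.48×1) = 2.8544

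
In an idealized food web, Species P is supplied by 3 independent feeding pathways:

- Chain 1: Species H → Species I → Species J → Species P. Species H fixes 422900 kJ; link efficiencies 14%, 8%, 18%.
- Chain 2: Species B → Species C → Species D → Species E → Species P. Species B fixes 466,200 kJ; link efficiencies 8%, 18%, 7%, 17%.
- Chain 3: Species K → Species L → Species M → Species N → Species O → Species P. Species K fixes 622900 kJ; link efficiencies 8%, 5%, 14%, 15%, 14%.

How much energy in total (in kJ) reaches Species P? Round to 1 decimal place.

Chain 1: 422900 × 0.14 × 0.08 × 0.18 = 852.5664 kJ
Chain 2: 466200 × 0.08 × 0.18 × 0.07 × 0.17 = 79.888032 kJ
Chain 3: 622900 × 0.08 × 0.05 × 0.14 × 0.15 × 0.14 = 7.325304 kJ
Total at Species P: 852.5664 + 79.888032 + 7.325304 = 939.779736 kJ

939.8 kJ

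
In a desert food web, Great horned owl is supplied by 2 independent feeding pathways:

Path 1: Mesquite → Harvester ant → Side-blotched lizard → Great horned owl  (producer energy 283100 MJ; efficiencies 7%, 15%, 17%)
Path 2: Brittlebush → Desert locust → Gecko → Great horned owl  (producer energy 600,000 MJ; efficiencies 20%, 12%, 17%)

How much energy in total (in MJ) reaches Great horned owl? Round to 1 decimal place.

Path 1: 283100 × 0.07 × 0.15 × 0.17 = 505.3335 MJ
Path 2: 600000 × 0.2 × 0.12 × 0.17 = 2448 MJ
Total at Great horned owl: 505.3335 + 2448 = 2953.3335 MJ

2953.3 MJ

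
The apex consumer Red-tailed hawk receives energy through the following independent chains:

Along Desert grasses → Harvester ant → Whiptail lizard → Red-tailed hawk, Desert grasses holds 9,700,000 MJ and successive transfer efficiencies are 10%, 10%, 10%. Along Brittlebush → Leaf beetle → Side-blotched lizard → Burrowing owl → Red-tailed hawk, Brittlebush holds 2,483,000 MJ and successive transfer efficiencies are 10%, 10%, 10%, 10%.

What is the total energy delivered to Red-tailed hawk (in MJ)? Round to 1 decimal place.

9948.3 MJ

Via Desert grasses: 9700000 × 0.1 × 0.1 × 0.1 = 9700 MJ
Via Brittlebush: 2483000 × 0.1 × 0.1 × 0.1 × 0.1 = 248.3 MJ
Total at Red-tailed hawk: 9700 + 248.3 = 9948.3 MJ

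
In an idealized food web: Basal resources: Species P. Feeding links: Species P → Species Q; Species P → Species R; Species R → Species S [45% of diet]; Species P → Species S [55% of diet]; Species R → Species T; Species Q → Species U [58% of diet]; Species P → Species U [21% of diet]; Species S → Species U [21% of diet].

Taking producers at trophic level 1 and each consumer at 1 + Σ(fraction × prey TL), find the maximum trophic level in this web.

Species Q: 1 + 1 = 2
Species R: 1 + 1 = 2
Species S: 1 + (0.45×2 + 0.55×1) = 2.45
Species T: 1 + 2 = 3
Species U: 1 + (0.58×2 + 0.21×1 + 0.21×2.45) = 2.8845

3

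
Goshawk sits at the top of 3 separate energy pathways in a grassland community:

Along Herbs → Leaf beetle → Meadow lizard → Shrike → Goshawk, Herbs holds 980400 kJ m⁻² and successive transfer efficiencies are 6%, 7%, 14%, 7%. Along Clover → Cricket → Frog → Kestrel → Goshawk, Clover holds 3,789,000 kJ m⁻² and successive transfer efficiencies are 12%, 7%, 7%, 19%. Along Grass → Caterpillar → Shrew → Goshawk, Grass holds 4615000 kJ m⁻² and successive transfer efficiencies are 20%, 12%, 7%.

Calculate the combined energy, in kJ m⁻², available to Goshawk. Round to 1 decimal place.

8216.9 kJ m⁻²

Via Herbs: 980400 × 0.06 × 0.07 × 0.14 × 0.07 = 40.353264 kJ m⁻²
Via Clover: 3789000 × 0.12 × 0.07 × 0.07 × 0.19 = 423.30708 kJ m⁻²
Via Grass: 4615000 × 0.2 × 0.12 × 0.07 = 7753.2 kJ m⁻²
Total at Goshawk: 40.353264 + 423.30708 + 7753.2 = 8216.860344 kJ m⁻²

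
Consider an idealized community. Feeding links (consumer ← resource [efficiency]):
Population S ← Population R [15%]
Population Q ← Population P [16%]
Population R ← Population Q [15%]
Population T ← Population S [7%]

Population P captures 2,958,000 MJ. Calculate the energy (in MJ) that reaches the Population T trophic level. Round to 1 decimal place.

745.4 MJ

Population Q: 2958000 × 0.16 = 473280 MJ
Population R: 473280 × 0.15 = 70992 MJ
Population S: 70992 × 0.15 = 10648.8 MJ
Population T: 10648.8 × 0.07 = 745.416 MJ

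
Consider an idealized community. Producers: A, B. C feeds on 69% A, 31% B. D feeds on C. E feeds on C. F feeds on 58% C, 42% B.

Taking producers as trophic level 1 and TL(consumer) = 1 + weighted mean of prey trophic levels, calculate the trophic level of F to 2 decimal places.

2.58

C: 1 + (0.69×1 + 0.31×1) = 2
D: 1 + 2 = 3
E: 1 + 2 = 3
F: 1 + (0.58×2 + 0.42×1) = 2.58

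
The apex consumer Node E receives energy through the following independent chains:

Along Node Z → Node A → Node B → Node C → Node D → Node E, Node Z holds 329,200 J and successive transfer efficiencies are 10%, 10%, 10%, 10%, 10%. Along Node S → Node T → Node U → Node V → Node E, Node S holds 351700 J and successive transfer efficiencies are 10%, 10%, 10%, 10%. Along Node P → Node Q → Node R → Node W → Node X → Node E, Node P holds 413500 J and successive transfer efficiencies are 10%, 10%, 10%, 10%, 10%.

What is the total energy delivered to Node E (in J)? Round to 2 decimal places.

42.60 J

Via Node Z: 329200 × 0.1 × 0.1 × 0.1 × 0.1 × 0.1 = 3.292 J
Via Node S: 351700 × 0.1 × 0.1 × 0.1 × 0.1 = 35.17 J
Via Node P: 413500 × 0.1 × 0.1 × 0.1 × 0.1 × 0.1 = 4.135 J
Total at Node E: 3.292 + 35.17 + 4.135 = 42.597 J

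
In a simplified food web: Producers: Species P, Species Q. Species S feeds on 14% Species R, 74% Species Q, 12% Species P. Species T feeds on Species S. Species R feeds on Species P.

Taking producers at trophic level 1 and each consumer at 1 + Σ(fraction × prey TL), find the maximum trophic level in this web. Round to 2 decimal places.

3.14

Species R: 1 + 1 = 2
Species S: 1 + (0.14×2 + 0.74×1 + 0.12×1) = 2.14
Species T: 1 + 2.14 = 3.14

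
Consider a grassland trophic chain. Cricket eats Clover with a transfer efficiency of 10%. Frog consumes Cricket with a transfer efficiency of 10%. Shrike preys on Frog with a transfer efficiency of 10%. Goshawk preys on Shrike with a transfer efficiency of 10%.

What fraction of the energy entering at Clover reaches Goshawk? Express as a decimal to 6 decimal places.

0.000100

Product of link efficiencies: 0.1 × 0.1 × 0.1 × 0.1 = 0.0001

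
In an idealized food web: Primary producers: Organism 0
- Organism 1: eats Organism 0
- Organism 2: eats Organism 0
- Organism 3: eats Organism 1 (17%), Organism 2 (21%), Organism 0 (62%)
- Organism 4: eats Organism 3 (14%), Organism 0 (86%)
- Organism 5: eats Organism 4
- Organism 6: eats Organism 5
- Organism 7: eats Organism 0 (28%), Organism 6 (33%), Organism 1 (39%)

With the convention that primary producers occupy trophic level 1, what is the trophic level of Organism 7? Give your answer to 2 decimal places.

Organism 1: 1 + 1 = 2
Organism 2: 1 + 1 = 2
Organism 3: 1 + (0.17×2 + 0.21×2 + 0.62×1) = 2.38
Organism 4: 1 + (0.14×2.38 + 0.86×1) = 2.1932
Organism 5: 1 + 2.1932 = 3.1932
Organism 6: 1 + 3.1932 = 4.1932
Organism 7: 1 + (0.28×1 + 0.33×4.1932 + 0.39×2) = 3.443756

3.44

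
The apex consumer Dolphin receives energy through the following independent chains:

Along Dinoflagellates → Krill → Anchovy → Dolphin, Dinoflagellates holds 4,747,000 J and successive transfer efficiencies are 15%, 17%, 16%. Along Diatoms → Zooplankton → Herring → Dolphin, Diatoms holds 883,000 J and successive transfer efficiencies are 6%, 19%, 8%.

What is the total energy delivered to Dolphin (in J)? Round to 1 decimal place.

Via Dinoflagellates: 4747000 × 0.15 × 0.17 × 0.16 = 19367.76 J
Via Diatoms: 883000 × 0.06 × 0.19 × 0.08 = 805.296 J
Total at Dolphin: 19367.76 + 805.296 = 20173.056 J

20173.1 J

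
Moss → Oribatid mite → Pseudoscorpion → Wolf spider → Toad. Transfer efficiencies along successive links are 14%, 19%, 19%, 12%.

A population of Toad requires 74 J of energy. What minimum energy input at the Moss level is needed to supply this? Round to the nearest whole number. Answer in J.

Cumulative transfer efficiency: 0.14 × 0.19 × 0.19 × 0.12 = 0.00060648
Moss energy = 74 / 0.00060648 = 122016 J

122016 J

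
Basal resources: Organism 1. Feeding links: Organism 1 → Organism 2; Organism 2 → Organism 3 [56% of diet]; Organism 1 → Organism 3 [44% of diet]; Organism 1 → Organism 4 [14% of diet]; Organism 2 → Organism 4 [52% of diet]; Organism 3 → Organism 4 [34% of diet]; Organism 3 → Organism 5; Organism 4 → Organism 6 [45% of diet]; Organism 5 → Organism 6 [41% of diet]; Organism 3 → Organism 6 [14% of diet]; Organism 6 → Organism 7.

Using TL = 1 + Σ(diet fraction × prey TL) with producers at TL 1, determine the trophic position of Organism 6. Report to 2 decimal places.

4.19

Organism 2: 1 + 1 = 2
Organism 3: 1 + (0.56×2 + 0.44×1) = 2.56
Organism 4: 1 + (0.14×1 + 0.52×2 + 0.34×2.56) = 3.0504
Organism 5: 1 + 2.56 = 3.56
Organism 6: 1 + (0.45×3.0504 + 0.41×3.56 + 0.14×2.56) = 4.19068
Organism 7: 1 + 4.19068 = 5.19068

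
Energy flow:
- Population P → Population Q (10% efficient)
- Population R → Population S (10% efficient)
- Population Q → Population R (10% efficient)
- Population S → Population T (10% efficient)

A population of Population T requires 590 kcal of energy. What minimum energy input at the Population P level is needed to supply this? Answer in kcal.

5900000 kcal

Cumulative transfer efficiency: 0.1 × 0.1 × 0.1 × 0.1 = 0.0001
Population P energy = 590 / 0.0001 = 5900000 kcal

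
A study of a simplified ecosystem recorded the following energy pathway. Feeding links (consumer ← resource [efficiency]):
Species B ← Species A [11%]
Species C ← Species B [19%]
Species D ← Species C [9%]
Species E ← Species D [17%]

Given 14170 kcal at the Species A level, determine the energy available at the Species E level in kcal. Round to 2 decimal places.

4.53 kcal

Species B: 14170 × 0.11 = 1558.7 kcal
Species C: 1558.7 × 0.19 = 296.153 kcal
Species D: 296.153 × 0.09 = 26.65377 kcal
Species E: 26.65377 × 0.17 = 4.5311409 kcal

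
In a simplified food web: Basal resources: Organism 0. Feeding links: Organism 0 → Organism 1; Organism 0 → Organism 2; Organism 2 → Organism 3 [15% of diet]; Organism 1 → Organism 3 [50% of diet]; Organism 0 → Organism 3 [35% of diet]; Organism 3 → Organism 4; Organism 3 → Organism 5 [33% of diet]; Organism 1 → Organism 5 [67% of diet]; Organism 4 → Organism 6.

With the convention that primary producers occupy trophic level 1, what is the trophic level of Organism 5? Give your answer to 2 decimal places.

Organism 1: 1 + 1 = 2
Organism 2: 1 + 1 = 2
Organism 3: 1 + (0.15×2 + 0.5×2 + 0.35×1) = 2.65
Organism 4: 1 + 2.65 = 3.65
Organism 5: 1 + (0.33×2.65 + 0.67×2) = 3.2145
Organism 6: 1 + 3.65 = 4.65

3.21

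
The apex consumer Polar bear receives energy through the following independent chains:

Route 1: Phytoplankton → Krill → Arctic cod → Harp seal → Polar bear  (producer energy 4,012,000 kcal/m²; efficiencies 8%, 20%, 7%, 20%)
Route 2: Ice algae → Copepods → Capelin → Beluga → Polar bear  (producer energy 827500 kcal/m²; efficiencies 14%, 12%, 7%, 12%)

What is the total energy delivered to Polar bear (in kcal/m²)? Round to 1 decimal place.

1015.5 kcal/m²

Route 1: 4012000 × 0.08 × 0.2 × 0.07 × 0.2 = 898.688 kcal/m²
Route 2: 827500 × 0.14 × 0.12 × 0.07 × 0.12 = 116.7768 kcal/m²
Total at Polar bear: 898.688 + 116.7768 = 1015.4648 kcal/m²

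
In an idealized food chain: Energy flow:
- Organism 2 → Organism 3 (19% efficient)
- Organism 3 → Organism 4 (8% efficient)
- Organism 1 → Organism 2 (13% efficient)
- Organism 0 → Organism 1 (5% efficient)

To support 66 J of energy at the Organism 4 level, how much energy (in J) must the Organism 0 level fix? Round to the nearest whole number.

Cumulative transfer efficiency: 0.05 × 0.13 × 0.19 × 0.08 = 0.0000988
Organism 0 energy = 66 / 0.0000988 = 668016 J

668016 J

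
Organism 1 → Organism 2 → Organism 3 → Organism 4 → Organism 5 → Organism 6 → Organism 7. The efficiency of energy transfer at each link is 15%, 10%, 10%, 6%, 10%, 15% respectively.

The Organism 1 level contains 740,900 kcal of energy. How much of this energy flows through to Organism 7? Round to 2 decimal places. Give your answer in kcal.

Organism 2: 740900 × 0.15 = 111135 kcal
Organism 3: 111135 × 0.1 = 11113.5 kcal
Organism 4: 11113.5 × 0.1 = 1111.35 kcal
Organism 5: 1111.35 × 0.06 = 66.681 kcal
Organism 6: 66.681 × 0.1 = 6.6681 kcal
Organism 7: 6.6681 × 0.15 = 1.000215 kcal

1.00 kcal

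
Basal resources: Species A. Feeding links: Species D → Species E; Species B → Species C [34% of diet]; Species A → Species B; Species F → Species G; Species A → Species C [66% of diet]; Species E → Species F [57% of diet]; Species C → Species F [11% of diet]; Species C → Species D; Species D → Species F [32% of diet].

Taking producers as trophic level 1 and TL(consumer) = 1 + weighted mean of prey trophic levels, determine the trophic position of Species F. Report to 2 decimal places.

Species B: 1 + 1 = 2
Species C: 1 + (0.66×1 + 0.34×2) = 2.34
Species D: 1 + 2.34 = 3.34
Species E: 1 + 3.34 = 4.34
Species F: 1 + (0.57×4.34 + 0.32×3.34 + 0.11×2.34) = 4.8
Species G: 1 + 4.8 = 5.8

4.80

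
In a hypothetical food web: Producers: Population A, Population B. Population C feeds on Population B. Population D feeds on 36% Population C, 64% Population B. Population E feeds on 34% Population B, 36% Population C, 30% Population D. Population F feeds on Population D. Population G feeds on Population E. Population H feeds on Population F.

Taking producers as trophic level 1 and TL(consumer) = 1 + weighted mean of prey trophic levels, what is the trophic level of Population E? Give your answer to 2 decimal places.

Population C: 1 + 1 = 2
Population D: 1 + (0.36×2 + 0.64×1) = 2.36
Population E: 1 + (0.34×1 + 0.36×2 + 0.3×2.36) = 2.768
Population F: 1 + 2.36 = 3.36
Population G: 1 + 2.768 = 3.768
Population H: 1 + 3.36 = 4.36

2.77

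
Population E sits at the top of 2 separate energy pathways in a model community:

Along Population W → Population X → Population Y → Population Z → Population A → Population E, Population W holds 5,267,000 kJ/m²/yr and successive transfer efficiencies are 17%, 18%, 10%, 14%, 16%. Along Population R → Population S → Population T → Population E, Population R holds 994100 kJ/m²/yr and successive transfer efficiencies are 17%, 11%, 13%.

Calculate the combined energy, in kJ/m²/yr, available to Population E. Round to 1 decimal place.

Via Population W: 5267000 × 0.17 × 0.18 × 0.1 × 0.14 × 0.16 = 361.021248 kJ/m²/yr
Via Population R: 994100 × 0.17 × 0.11 × 0.13 = 2416.6571 kJ/m²/yr
Total at Population E: 361.021248 + 2416.6571 = 2777.678348 kJ/m²/yr

2777.7 kJ/m²/yr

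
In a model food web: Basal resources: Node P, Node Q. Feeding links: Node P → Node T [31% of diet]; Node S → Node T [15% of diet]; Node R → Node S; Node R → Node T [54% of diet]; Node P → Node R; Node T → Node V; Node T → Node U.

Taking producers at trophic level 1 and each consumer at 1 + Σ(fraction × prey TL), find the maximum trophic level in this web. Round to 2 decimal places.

3.84

Node R: 1 + 1 = 2
Node S: 1 + 2 = 3
Node T: 1 + (0.54×2 + 0.15×3 + 0.31×1) = 2.84
Node U: 1 + 2.84 = 3.84
Node V: 1 + 2.84 = 3.84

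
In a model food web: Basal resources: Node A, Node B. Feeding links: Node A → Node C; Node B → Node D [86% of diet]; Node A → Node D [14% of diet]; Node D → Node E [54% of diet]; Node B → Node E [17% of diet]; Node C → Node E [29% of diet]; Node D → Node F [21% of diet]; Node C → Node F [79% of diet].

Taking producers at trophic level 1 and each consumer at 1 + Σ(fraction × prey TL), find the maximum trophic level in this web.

Node C: 1 + 1 = 2
Node D: 1 + (0.86×1 + 0.14×1) = 2
Node E: 1 + (0.54×2 + 0.17×1 + 0.29×2) = 2.83
Node F: 1 + (0.21×2 + 0.79×2) = 3

3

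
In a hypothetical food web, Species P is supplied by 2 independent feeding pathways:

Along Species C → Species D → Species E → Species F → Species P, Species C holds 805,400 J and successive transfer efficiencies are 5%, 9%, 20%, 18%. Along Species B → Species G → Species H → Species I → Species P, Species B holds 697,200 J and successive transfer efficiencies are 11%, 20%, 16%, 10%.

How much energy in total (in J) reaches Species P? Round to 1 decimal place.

375.9 J

Via Species C: 805400 × 0.05 × 0.09 × 0.2 × 0.18 = 130.4748 J
Via Species B: 697200 × 0.11 × 0.2 × 0.16 × 0.1 = 245.4144 J
Total at Species P: 130.4748 + 245.4144 = 375.8892 J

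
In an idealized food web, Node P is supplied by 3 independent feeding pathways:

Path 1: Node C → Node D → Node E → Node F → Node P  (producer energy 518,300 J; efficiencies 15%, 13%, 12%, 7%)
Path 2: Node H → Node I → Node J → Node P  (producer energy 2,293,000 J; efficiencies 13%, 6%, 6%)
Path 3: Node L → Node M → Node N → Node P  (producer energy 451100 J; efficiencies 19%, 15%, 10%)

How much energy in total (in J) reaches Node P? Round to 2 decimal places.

2443.66 J

Path 1: 518300 × 0.15 × 0.13 × 0.12 × 0.07 = 84.89754 J
Path 2: 2293000 × 0.13 × 0.06 × 0.06 = 1073.124 J
Path 3: 451100 × 0.19 × 0.15 × 0.1 = 1285.635 J
Total at Node P: 84.89754 + 1073.124 + 1285.635 = 2443.65654 J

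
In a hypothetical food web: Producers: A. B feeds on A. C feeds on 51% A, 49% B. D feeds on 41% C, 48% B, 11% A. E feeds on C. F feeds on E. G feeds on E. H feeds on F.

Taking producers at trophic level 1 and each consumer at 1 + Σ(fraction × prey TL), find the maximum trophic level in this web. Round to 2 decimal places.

5.49

B: 1 + 1 = 2
C: 1 + (0.51×1 + 0.49×2) = 2.49
D: 1 + (0.41×2.49 + 0.48×2 + 0.11×1) = 3.0909
E: 1 + 2.49 = 3.49
F: 1 + 3.49 = 4.49
G: 1 + 3.49 = 4.49
H: 1 + 4.49 = 5.49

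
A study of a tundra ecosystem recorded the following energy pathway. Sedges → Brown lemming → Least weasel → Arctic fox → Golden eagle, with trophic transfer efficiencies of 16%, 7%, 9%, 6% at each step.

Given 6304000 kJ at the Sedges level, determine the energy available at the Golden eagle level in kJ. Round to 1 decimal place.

381.3 kJ

Brown lemming: 6304000 × 0.16 = 1008640 kJ
Least weasel: 1008640 × 0.07 = 70604.8 kJ
Arctic fox: 70604.8 × 0.09 = 6354.432 kJ
Golden eagle: 6354.432 × 0.06 = 381.26592 kJ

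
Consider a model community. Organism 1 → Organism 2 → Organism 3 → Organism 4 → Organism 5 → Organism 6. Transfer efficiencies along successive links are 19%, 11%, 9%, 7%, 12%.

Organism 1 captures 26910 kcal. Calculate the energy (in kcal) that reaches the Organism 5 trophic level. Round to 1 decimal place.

3.5 kcal

Organism 2: 26910 × 0.19 = 5112.9 kcal
Organism 3: 5112.9 × 0.11 = 562.419 kcal
Organism 4: 562.419 × 0.09 = 50.61771 kcal
Organism 5: 50.61771 × 0.07 = 3.5432397 kcal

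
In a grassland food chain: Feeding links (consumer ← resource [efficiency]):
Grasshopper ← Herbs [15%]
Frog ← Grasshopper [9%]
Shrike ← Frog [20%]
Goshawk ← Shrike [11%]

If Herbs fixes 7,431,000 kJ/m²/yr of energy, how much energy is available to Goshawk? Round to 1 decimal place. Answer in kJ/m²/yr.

Grasshopper: 7431000 × 0.15 = 1114650 kJ/m²/yr
Frog: 1114650 × 0.09 = 100318.5 kJ/m²/yr
Shrike: 100318.5 × 0.2 = 20063.7 kJ/m²/yr
Goshawk: 20063.7 × 0.11 = 2207.007 kJ/m²/yr

2207.0 kJ/m²/yr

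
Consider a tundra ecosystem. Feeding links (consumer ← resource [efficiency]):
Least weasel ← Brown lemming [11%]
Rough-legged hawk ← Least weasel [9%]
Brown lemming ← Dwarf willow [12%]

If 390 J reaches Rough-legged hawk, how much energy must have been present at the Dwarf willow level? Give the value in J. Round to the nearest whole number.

328283 J

Cumulative transfer efficiency: 0.12 × 0.11 × 0.09 = 0.001188
Dwarf willow energy = 390 / 0.001188 = 328283 J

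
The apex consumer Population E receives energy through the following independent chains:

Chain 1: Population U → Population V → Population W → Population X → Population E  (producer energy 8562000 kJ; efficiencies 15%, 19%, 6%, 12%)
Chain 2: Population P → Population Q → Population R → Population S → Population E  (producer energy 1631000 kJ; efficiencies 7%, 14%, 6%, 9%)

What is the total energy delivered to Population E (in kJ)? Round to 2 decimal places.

Chain 1: 8562000 × 0.15 × 0.19 × 0.06 × 0.12 = 1756.9224 kJ
Chain 2: 1631000 × 0.07 × 0.14 × 0.06 × 0.09 = 86.31252 kJ
Total at Population E: 1756.9224 + 86.31252 = 1843.23492 kJ

1843.23 kJ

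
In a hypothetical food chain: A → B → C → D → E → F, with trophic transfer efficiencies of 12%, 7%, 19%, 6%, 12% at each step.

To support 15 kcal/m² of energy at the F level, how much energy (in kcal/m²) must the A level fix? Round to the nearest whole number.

Cumulative transfer efficiency: 0.12 × 0.07 × 0.19 × 0.06 × 0.12 = 0.0000114912
A energy = 15 / 0.0000114912 = 1305347 kcal/m²

1305347 kcal/m²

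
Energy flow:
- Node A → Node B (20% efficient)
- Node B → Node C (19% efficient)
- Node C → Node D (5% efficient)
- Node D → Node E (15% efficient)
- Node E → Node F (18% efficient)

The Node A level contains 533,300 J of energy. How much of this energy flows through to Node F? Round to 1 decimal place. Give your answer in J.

Node B: 533300 × 0.2 = 106660 J
Node C: 106660 × 0.19 = 20265.4 J
Node D: 20265.4 × 0.05 = 1013.27 J
Node E: 1013.27 × 0.15 = 151.9905 J
Node F: 151.9905 × 0.18 = 27.35829 J

27.4 J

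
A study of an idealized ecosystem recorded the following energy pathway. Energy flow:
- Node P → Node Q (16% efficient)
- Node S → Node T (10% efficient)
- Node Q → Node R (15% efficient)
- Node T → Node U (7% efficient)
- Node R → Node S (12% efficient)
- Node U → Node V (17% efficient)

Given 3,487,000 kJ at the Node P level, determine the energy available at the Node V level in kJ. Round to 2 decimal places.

11.95 kJ

Node Q: 3487000 × 0.16 = 557920 kJ
Node R: 557920 × 0.15 = 83688 kJ
Node S: 83688 × 0.12 = 10042.56 kJ
Node T: 10042.56 × 0.1 = 1004.256 kJ
Node U: 1004.256 × 0.07 = 70.29792 kJ
Node V: 70.29792 × 0.17 = 11.9506464 kJ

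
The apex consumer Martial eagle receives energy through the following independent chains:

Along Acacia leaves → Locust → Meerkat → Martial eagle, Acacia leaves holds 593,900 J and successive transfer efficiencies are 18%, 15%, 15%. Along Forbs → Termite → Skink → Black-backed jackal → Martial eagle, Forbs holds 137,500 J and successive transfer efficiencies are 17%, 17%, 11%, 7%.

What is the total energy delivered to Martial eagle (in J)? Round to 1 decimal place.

Via Acacia leaves: 593900 × 0.18 × 0.15 × 0.15 = 2405.295 J
Via Forbs: 137500 × 0.17 × 0.17 × 0.11 × 0.07 = 30.597875 J
Total at Martial eagle: 2405.295 + 30.597875 = 2435.892875 J

2435.9 J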